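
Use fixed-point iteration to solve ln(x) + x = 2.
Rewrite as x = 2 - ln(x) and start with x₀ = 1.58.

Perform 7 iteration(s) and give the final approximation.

Equation: ln(x) + x = 2
Fixed-point form: x = 2 - ln(x)
x₀ = 1.58

x_1 = g(1.580000) = 1.542575
x_2 = g(1.542575) = 1.566547
x_3 = g(1.566547) = 1.551126
x_4 = g(1.551126) = 1.561019
x_5 = g(1.561019) = 1.554661
x_6 = g(1.554661) = 1.558742
x_7 = g(1.558742) = 1.556121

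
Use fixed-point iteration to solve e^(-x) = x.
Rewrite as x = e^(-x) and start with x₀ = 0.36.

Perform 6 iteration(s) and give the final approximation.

Equation: e^(-x) = x
Fixed-point form: x = e^(-x)
x₀ = 0.36

x_1 = g(0.360000) = 0.697676
x_2 = g(0.697676) = 0.497741
x_3 = g(0.497741) = 0.607903
x_4 = g(0.607903) = 0.544492
x_5 = g(0.544492) = 0.580137
x_6 = g(0.580137) = 0.559822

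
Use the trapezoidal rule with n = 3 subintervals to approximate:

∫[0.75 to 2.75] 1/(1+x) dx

f(x) = 1/(1+x)
a = 0.75, b = 2.75, n = 3
h = (b - a)/n = 0.666667

Trapezoidal rule: (h/2)[f(x₀) + 2f(x₁) + 2f(x₂) + ... + f(xₙ)]

x_0 = 0.7500, f(x_0) = 0.571429, coefficient = 1
x_1 = 1.4167, f(x_1) = 0.413793, coefficient = 2
x_2 = 2.0833, f(x_2) = 0.324324, coefficient = 2
x_3 = 2.7500, f(x_3) = 0.266667, coefficient = 1

I ≈ (0.666667/2) × 2.314330 = 0.771443
Exact value: 0.762140
Error: 0.009303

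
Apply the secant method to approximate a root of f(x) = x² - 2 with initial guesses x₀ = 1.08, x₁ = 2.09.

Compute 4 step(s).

f(x) = x² - 2
x₀ = 1.08, x₁ = 2.09

Secant formula: x_{n+1} = x_n - f(x_n)(x_n - x_{n-1})/(f(x_n) - f(x_{n-1}))

Iteration 1:
  f(1.080000) = -0.833600
  f(2.090000) = 2.368100
  x_2 = 2.090000 - 2.368100×(2.090000 - 1.080000)/(2.368100 - (-0.833600))
       = 1.342965
Iteration 2:
  f(2.090000) = 2.368100
  f(1.342965) = -0.196444
  x_3 = 1.342965 - (-0.196444)×(1.342965 - 2.090000)/(-0.196444 - 2.368100)
       = 1.400188
Iteration 3:
  f(1.342965) = -0.196444
  f(1.400188) = -0.039473
  x_4 = 1.400188 - (-0.039473)×(1.400188 - 1.342965)/(-0.039473 - (-0.196444))
       = 1.414578
Iteration 4:
  f(1.400188) = -0.039473
  f(1.414578) = 0.001030
  x_5 = 1.414578 - 0.001030×(1.414578 - 1.400188)/(0.001030 - (-0.039473))
       = 1.414212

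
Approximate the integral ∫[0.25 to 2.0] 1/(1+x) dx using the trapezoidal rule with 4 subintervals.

f(x) = 1/(1+x)
a = 0.25, b = 2.0, n = 4
h = (b - a)/n = 0.437500

Trapezoidal rule: (h/2)[f(x₀) + 2f(x₁) + 2f(x₂) + ... + f(xₙ)]

x_0 = 0.2500, f(x_0) = 0.800000, coefficient = 1
x_1 = 0.6875, f(x_1) = 0.592593, coefficient = 2
x_2 = 1.1250, f(x_2) = 0.470588, coefficient = 2
x_3 = 1.5625, f(x_3) = 0.390244, coefficient = 2
x_4 = 2.0000, f(x_4) = 0.333333, coefficient = 1

I ≈ (0.437500/2) × 4.040183 = 0.883790
Exact value: 0.875469
Error: 0.008321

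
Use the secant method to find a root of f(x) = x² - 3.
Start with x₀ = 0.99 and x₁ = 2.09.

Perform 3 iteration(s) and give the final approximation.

f(x) = x² - 3
x₀ = 0.99, x₁ = 2.09

Secant formula: x_{n+1} = x_n - f(x_n)(x_n - x_{n-1})/(f(x_n) - f(x_{n-1}))

Iteration 1:
  f(0.990000) = -2.019900
  f(2.090000) = 1.368100
  x_2 = 2.090000 - 1.368100×(2.090000 - 0.990000)/(1.368100 - (-2.019900))
       = 1.645812
Iteration 2:
  f(2.090000) = 1.368100
  f(1.645812) = -0.291304
  x_3 = 1.645812 - (-0.291304)×(1.645812 - 2.090000)/(-0.291304 - 1.368100)
       = 1.723788
Iteration 3:
  f(1.645812) = -0.291304
  f(1.723788) = -0.028556
  x_4 = 1.723788 - (-0.028556)×(1.723788 - 1.645812)/(-0.028556 - (-0.291304))
       = 1.732262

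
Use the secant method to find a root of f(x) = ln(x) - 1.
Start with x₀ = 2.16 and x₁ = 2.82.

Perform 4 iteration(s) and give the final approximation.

f(x) = ln(x) - 1
x₀ = 2.16, x₁ = 2.82

Secant formula: x_{n+1} = x_n - f(x_n)(x_n - x_{n-1})/(f(x_n) - f(x_{n-1}))

Iteration 1:
  f(2.160000) = -0.229892
  f(2.820000) = 0.036737
  x_2 = 2.820000 - 0.036737×(2.820000 - 2.160000)/(0.036737 - (-0.229892))
       = 2.729063
Iteration 2:
  f(2.820000) = 0.036737
  f(2.729063) = 0.003958
  x_3 = 2.729063 - 0.003958×(2.729063 - 2.820000)/(0.003958 - 0.036737)
       = 2.718081
Iteration 3:
  f(2.729063) = 0.003958
  f(2.718081) = -0.000074
  x_4 = 2.718081 - (-0.000074)×(2.718081 - 2.729063)/(-0.000074 - 0.003958)
       = 2.718282
Iteration 4:
  f(2.718081) = -0.000074
  f(2.718282) = 0.000000
  x_5 = 2.718282 - 0.000000×(2.718282 - 2.718081)/(0.000000 - (-0.000074))
       = 2.718282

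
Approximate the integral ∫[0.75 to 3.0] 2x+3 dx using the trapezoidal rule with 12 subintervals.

f(x) = 2x+3
a = 0.75, b = 3.0, n = 12
h = (b - a)/n = 0.187500

Trapezoidal rule: (h/2)[f(x₀) + 2f(x₁) + 2f(x₂) + ... + f(xₙ)]

x_0 = 0.7500, f(x_0) = 4.500000, coefficient = 1
x_1 = 0.9375, f(x_1) = 4.875000, coefficient = 2
x_2 = 1.1250, f(x_2) = 5.250000, coefficient = 2
x_3 = 1.3125, f(x_3) = 5.625000, coefficient = 2
x_4 = 1.5000, f(x_4) = 6.000000, coefficient = 2
x_5 = 1.6875, f(x_5) = 6.375000, coefficient = 2
x_6 = 1.8750, f(x_6) = 6.750000, coefficient = 2
x_7 = 2.0625, f(x_7) = 7.125000, coefficient = 2
x_8 = 2.2500, f(x_8) = 7.500000, coefficient = 2
x_9 = 2.4375, f(x_9) = 7.875000, coefficient = 2
x_10 = 2.6250, f(x_10) = 8.250000, coefficient = 2
x_11 = 2.8125, f(x_11) = 8.625000, coefficient = 2
x_12 = 3.0000, f(x_12) = 9.000000, coefficient = 1

I ≈ (0.187500/2) × 162.000000 = 15.187500
Exact value: 15.187500
Error: 0.000000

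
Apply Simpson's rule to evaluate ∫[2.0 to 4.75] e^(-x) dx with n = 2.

f(x) = e^(-x)
a = 2.0, b = 4.75, n = 2
h = (b - a)/n = 1.375000

Simpson's rule: (h/3)[f(x₀) + 4f(x₁) + 2f(x₂) + ... + f(xₙ)]

x_0 = 2.0000, f(x_0) = 0.135335, coefficient = 1
x_1 = 3.3750, f(x_1) = 0.034218, coefficient = 4
x_2 = 4.7500, f(x_2) = 0.008652, coefficient = 1

I ≈ (1.375000/3) × 0.280859 = 0.128727
Exact value: 0.126684
Error: 0.002044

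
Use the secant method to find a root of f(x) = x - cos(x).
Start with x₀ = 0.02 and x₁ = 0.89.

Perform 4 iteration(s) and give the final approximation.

f(x) = x - cos(x)
x₀ = 0.02, x₁ = 0.89

Secant formula: x_{n+1} = x_n - f(x_n)(x_n - x_{n-1})/(f(x_n) - f(x_{n-1}))

Iteration 1:
  f(0.020000) = -0.979800
  f(0.890000) = 0.260588
  x_2 = 0.890000 - 0.260588×(0.890000 - 0.020000)/(0.260588 - (-0.979800))
       = 0.707225
Iteration 2:
  f(0.890000) = 0.260588
  f(0.707225) = -0.052942
  x_3 = 0.707225 - (-0.052942)×(0.707225 - 0.890000)/(-0.052942 - 0.260588)
       = 0.738088
Iteration 3:
  f(0.707225) = -0.052942
  f(0.738088) = -0.001668
  x_4 = 0.738088 - (-0.001668)×(0.738088 - 0.707225)/(-0.001668 - (-0.052942))
       = 0.739092
Iteration 4:
  f(0.738088) = -0.001668
  f(0.739092) = 0.000012
  x_5 = 0.739092 - 0.000012×(0.739092 - 0.738088)/(0.000012 - (-0.001668))
       = 0.739085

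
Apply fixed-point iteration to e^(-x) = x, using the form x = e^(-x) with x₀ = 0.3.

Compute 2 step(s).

Equation: e^(-x) = x
Fixed-point form: x = e^(-x)
x₀ = 0.3

x_1 = g(0.300000) = 0.740818
x_2 = g(0.740818) = 0.476724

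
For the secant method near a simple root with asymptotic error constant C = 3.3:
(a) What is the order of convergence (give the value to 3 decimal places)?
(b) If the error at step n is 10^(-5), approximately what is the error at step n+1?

(a) Secant method has superlinear convergence with order φ = (1+√5)/2 ≈ 1.618.
    This means |e_{n+1}| ≈ C|e_n|^1.618.

(b) With |e_n| = 10^(-5) and C = 3.3:
    |e_{n+1}| ≈ 3.3 × (10^(-5))^1.618 = 3.3 × 10^(-8.09)

(a) ≈ 1.618 (golden ratio); (b) |e_{n+1}| ≈ 2.681e-08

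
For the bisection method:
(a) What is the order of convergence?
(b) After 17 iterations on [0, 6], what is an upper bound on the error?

(a) Bisection has linear (order 1) convergence; the error is halved each step.

(b) Error bound = (b-a)/2^n = (6 - 0)/2^{17}
    = 6/2^{17}

(a) 1 (linear); (b) error ≤ 4.58e-05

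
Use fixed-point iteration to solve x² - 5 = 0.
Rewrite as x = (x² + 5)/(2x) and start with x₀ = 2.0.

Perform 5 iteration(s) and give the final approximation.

Equation: x² - 5 = 0
Fixed-point form: x = (x² + 5)/(2x)
x₀ = 2.0

x_1 = g(2.000000) = 2.250000
x_2 = g(2.250000) = 2.236111
x_3 = g(2.236111) = 2.236068
x_4 = g(2.236068) = 2.236068
x_5 = g(2.236068) = 2.236068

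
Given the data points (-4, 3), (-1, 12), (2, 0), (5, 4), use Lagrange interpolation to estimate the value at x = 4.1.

Lagrange interpolation formula:
P(x) = Σ yᵢ × Lᵢ(x)
where Lᵢ(x) = Π_{j≠i} (x - xⱼ)/(xᵢ - xⱼ)

L_0(4.1) = (4.1 - (-1))/(-4 - (-1)) × (4.1 - 2)/(-4 - 2) × (4.1 - 5)/(-4 - 5) = 0.059500
L_1(4.1) = (4.1 - (-4))/(-1 - (-4)) × (4.1 - 2)/(-1 - 2) × (4.1 - 5)/(-1 - 5) = -0.283500
L_2(4.1) = (4.1 - (-4))/(2 - (-4)) × (4.1 - (-1))/(2 - (-1)) × (4.1 - 5)/(2 - 5) = 0.688500
L_3(4.1) = (4.1 - (-4))/(5 - (-4)) × (4.1 - (-1))/(5 - (-1)) × (4.1 - 2)/(5 - 2) = 0.535500

P(4.1) = 3×L_0(4.1) + 12×L_1(4.1) + 0×L_2(4.1) + 4×L_3(4.1)
P(4.1) = -1.081500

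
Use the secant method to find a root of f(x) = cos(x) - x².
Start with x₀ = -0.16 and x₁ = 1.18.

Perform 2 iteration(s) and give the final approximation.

f(x) = cos(x) - x²
x₀ = -0.16, x₁ = 1.18

Secant formula: x_{n+1} = x_n - f(x_n)(x_n - x_{n-1})/(f(x_n) - f(x_{n-1}))

Iteration 1:
  f(-0.160000) = 0.961627
  f(1.180000) = -1.011475
  x_2 = 1.180000 - (-1.011475)×(1.180000 - (-0.160000))/(-1.011475 - 0.961627)
       = 0.493073
Iteration 2:
  f(1.180000) = -1.011475
  f(0.493073) = 0.637761
  x_3 = 0.493073 - 0.637761×(0.493073 - 1.180000)/(0.637761 - (-1.011475))
       = 0.758708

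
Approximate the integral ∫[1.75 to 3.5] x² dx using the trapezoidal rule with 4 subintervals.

f(x) = x²
a = 1.75, b = 3.5, n = 4
h = (b - a)/n = 0.437500

Trapezoidal rule: (h/2)[f(x₀) + 2f(x₁) + 2f(x₂) + ... + f(xₙ)]

x_0 = 1.7500, f(x_0) = 3.062500, coefficient = 1
x_1 = 2.1875, f(x_1) = 4.785156, coefficient = 2
x_2 = 2.6250, f(x_2) = 6.890625, coefficient = 2
x_3 = 3.0625, f(x_3) = 9.378906, coefficient = 2
x_4 = 3.5000, f(x_4) = 12.250000, coefficient = 1

I ≈ (0.437500/2) × 57.421875 = 12.561035
Exact value: 12.505208
Error: 0.055827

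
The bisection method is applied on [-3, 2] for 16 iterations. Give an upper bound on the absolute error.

Bisection error bound: |error| ≤ (b-a)/2^n
|error| ≤ (2 - (-3))/2^16 = 5/2^16
|error| ≤ 0.0000762939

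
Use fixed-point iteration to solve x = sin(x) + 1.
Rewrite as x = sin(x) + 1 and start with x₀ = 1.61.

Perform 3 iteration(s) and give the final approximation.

Equation: x = sin(x) + 1
Fixed-point form: x = sin(x) + 1
x₀ = 1.61

x_1 = g(1.610000) = 1.999232
x_2 = g(1.999232) = 1.909617
x_3 = g(1.909617) = 1.943147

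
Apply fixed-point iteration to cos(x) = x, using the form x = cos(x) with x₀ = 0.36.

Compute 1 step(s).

Equation: cos(x) = x
Fixed-point form: x = cos(x)
x₀ = 0.36

x_1 = g(0.360000) = 0.935897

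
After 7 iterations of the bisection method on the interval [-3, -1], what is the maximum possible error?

Bisection error bound: |error| ≤ (b-a)/2^n
|error| ≤ (-1 - (-3))/2^7 = 2/2^7
|error| ≤ 0.0156250000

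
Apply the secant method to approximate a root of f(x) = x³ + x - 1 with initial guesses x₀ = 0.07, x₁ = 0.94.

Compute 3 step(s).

f(x) = x³ + x - 1
x₀ = 0.07, x₁ = 0.94

Secant formula: x_{n+1} = x_n - f(x_n)(x_n - x_{n-1})/(f(x_n) - f(x_{n-1}))

Iteration 1:
  f(0.070000) = -0.929657
  f(0.940000) = 0.770584
  x_2 = 0.940000 - 0.770584×(0.940000 - 0.070000)/(0.770584 - (-0.929657))
       = 0.545698
Iteration 2:
  f(0.940000) = 0.770584
  f(0.545698) = -0.291800
  x_3 = 0.545698 - (-0.291800)×(0.545698 - 0.940000)/(-0.291800 - 0.770584)
       = 0.653999
Iteration 3:
  f(0.545698) = -0.291800
  f(0.653999) = -0.066275
  x_4 = 0.653999 - (-0.066275)×(0.653999 - 0.545698)/(-0.066275 - (-0.291800))
       = 0.685826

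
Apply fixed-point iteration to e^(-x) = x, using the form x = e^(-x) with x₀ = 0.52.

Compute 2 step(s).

Equation: e^(-x) = x
Fixed-point form: x = e^(-x)
x₀ = 0.52

x_1 = g(0.520000) = 0.594521
x_2 = g(0.594521) = 0.551827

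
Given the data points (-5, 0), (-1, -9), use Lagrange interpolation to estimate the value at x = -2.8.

Lagrange interpolation formula:
P(x) = Σ yᵢ × Lᵢ(x)
where Lᵢ(x) = Π_{j≠i} (x - xⱼ)/(xᵢ - xⱼ)

L_0(-2.8) = (-2.8 - (-1))/(-5 - (-1)) = 0.450000
L_1(-2.8) = (-2.8 - (-5))/(-1 - (-5)) = 0.550000

P(-2.8) = 0×L_0(-2.8) + (-9)×L_1(-2.8)
P(-2.8) = -4.950000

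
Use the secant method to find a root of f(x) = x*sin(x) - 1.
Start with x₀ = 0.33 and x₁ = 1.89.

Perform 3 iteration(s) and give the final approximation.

f(x) = x*sin(x) - 1
x₀ = 0.33, x₁ = 1.89

Secant formula: x_{n+1} = x_n - f(x_n)(x_n - x_{n-1})/(f(x_n) - f(x_{n-1}))

Iteration 1:
  f(0.330000) = -0.893066
  f(1.890000) = 0.794528
  x_2 = 1.890000 - 0.794528×(1.890000 - 0.330000)/(0.794528 - (-0.893066))
       = 1.155544
Iteration 2:
  f(1.890000) = 0.794528
  f(1.155544) = 0.057339
  x_3 = 1.155544 - 0.057339×(1.155544 - 1.890000)/(0.057339 - 0.794528)
       = 1.098417
Iteration 3:
  f(1.155544) = 0.057339
  f(1.098417) = -0.021873
  x_4 = 1.098417 - (-0.021873)×(1.098417 - 1.155544)/(-0.021873 - 0.057339)
       = 1.114191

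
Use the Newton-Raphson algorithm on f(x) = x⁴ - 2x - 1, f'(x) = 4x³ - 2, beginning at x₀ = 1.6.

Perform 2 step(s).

f(x) = x⁴ - 2x - 1
f'(x) = 4x³ - 2
x₀ = 1.6

Newton-Raphson formula: x_{n+1} = x_n - f(x_n)/f'(x_n)

Iteration 1:
  f(1.600000) = 2.353600
  f'(1.600000) = 14.384000
  x_1 = 1.600000 - 2.353600/14.384000 = 1.436374
Iteration 2:
  f(1.436374) = 0.383921
  f'(1.436374) = 9.853930
  x_2 = 1.436374 - 0.383921/9.853930 = 1.397413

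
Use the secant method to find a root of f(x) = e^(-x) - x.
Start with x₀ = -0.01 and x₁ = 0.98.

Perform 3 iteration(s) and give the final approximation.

f(x) = e^(-x) - x
x₀ = -0.01, x₁ = 0.98

Secant formula: x_{n+1} = x_n - f(x_n)(x_n - x_{n-1})/(f(x_n) - f(x_{n-1}))

Iteration 1:
  f(-0.010000) = 1.020050
  f(0.980000) = -0.604689
  x_2 = 0.980000 - (-0.604689)×(0.980000 - (-0.010000))/(-0.604689 - 1.020050)
       = 0.611546
Iteration 2:
  f(0.980000) = -0.604689
  f(0.611546) = -0.069034
  x_3 = 0.611546 - (-0.069034)×(0.611546 - 0.980000)/(-0.069034 - (-0.604689))
       = 0.564060
Iteration 3:
  f(0.611546) = -0.069034
  f(0.564060) = 0.004834
  x_4 = 0.564060 - 0.004834×(0.564060 - 0.611546)/(0.004834 - (-0.069034))
       = 0.567168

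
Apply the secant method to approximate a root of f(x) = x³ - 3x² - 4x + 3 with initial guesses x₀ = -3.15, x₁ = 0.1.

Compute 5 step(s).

f(x) = x³ - 3x² - 4x + 3
x₀ = -3.15, x₁ = 0.1

Secant formula: x_{n+1} = x_n - f(x_n)(x_n - x_{n-1})/(f(x_n) - f(x_{n-1}))

Iteration 1:
  f(-3.150000) = -45.423375
  f(0.100000) = 2.571000
  x_2 = 0.100000 - 2.571000×(0.100000 - (-3.150000))/(2.571000 - (-45.423375))
       = -0.074099
Iteration 2:
  f(0.100000) = 2.571000
  f(-0.074099) = 3.279515
  x_3 = -0.074099 - 3.279515×(-0.074099 - 0.100000)/(3.279515 - 2.571000)
       = 0.731754
Iteration 3:
  f(-0.074099) = 3.279515
  f(0.731754) = -1.141578
  x_4 = 0.731754 - (-1.141578)×(0.731754 - (-0.074099))/(-1.141578 - 3.279515)
       = 0.523673
Iteration 4:
  f(0.731754) = -1.141578
  f(0.523673) = 0.226215
  x_5 = 0.523673 - 0.226215×(0.523673 - 0.731754)/(0.226215 - (-1.141578))
       = 0.558087
Iteration 5:
  f(0.523673) = 0.226215
  f(0.558087) = 0.007091
  x_6 = 0.558087 - 0.007091×(0.558087 - 0.523673)/(0.007091 - 0.226215)
       = 0.559201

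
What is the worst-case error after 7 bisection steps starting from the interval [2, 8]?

Bisection error bound: |error| ≤ (b-a)/2^n
|error| ≤ (8 - 2)/2^7 = 6/2^7
|error| ≤ 0.0468750000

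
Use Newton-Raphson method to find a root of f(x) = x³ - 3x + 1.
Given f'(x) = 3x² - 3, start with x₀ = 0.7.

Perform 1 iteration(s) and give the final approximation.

f(x) = x³ - 3x + 1
f'(x) = 3x² - 3
x₀ = 0.7

Newton-Raphson formula: x_{n+1} = x_n - f(x_n)/f'(x_n)

Iteration 1:
  f(0.700000) = -0.757000
  f'(0.700000) = -1.530000
  x_1 = 0.700000 - (-0.757000)/(-1.530000) = 0.205229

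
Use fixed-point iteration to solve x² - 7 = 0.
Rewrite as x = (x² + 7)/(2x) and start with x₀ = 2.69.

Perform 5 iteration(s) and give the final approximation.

Equation: x² - 7 = 0
Fixed-point form: x = (x² + 7)/(2x)
x₀ = 2.69

x_1 = g(2.690000) = 2.646115
x_2 = g(2.646115) = 2.645751
x_3 = g(2.645751) = 2.645751
x_4 = g(2.645751) = 2.645751
x_5 = g(2.645751) = 2.645751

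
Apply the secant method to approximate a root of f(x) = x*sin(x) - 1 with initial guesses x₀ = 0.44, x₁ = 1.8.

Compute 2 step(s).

f(x) = x*sin(x) - 1
x₀ = 0.44, x₁ = 1.8

Secant formula: x_{n+1} = x_n - f(x_n)(x_n - x_{n-1})/(f(x_n) - f(x_{n-1}))

Iteration 1:
  f(0.440000) = -0.812587
  f(1.800000) = 0.752926
  x_2 = 1.800000 - 0.752926×(1.800000 - 0.440000)/(0.752926 - (-0.812587))
       = 1.145914
Iteration 2:
  f(1.800000) = 0.752926
  f(1.145914) = 0.044028
  x_3 = 1.145914 - 0.044028×(1.145914 - 1.800000)/(0.044028 - 0.752926)
       = 1.105290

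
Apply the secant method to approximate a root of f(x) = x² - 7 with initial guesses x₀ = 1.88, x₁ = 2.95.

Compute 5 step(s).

f(x) = x² - 7
x₀ = 1.88, x₁ = 2.95

Secant formula: x_{n+1} = x_n - f(x_n)(x_n - x_{n-1})/(f(x_n) - f(x_{n-1}))

Iteration 1:
  f(1.880000) = -3.465600
  f(2.950000) = 1.702500
  x_2 = 2.950000 - 1.702500×(2.950000 - 1.880000)/(1.702500 - (-3.465600))
       = 2.597516
Iteration 2:
  f(2.950000) = 1.702500
  f(2.597516) = -0.252913
  x_3 = 2.597516 - (-0.252913)×(2.597516 - 2.950000)/(-0.252913 - 1.702500)
       = 2.643106
Iteration 3:
  f(2.597516) = -0.252913
  f(2.643106) = -0.013991
  x_4 = 2.643106 - (-0.013991)×(2.643106 - 2.597516)/(-0.013991 - (-0.252913))
       = 2.645776
Iteration 4:
  f(2.643106) = -0.013991
  f(2.645776) = 0.000129
  x_5 = 2.645776 - 0.000129×(2.645776 - 2.643106)/(0.000129 - (-0.013991))
       = 2.645751
Iteration 5:
  f(2.645776) = 0.000129
  f(2.645751) = 0.000000
  x_6 = 2.645751 - 0.000000×(2.645751 - 2.645776)/(0.000000 - 0.000129)
       = 2.645751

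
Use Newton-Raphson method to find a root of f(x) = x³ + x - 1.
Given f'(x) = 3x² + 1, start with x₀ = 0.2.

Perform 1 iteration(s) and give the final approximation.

f(x) = x³ + x - 1
f'(x) = 3x² + 1
x₀ = 0.2

Newton-Raphson formula: x_{n+1} = x_n - f(x_n)/f'(x_n)

Iteration 1:
  f(0.200000) = -0.792000
  f'(0.200000) = 1.120000
  x_1 = 0.200000 - (-0.792000)/1.120000 = 0.907143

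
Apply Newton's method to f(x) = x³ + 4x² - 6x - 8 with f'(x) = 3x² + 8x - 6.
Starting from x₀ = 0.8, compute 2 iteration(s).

f(x) = x³ + 4x² - 6x - 8
f'(x) = 3x² + 8x - 6
x₀ = 0.8

Newton-Raphson formula: x_{n+1} = x_n - f(x_n)/f'(x_n)

Iteration 1:
  f(0.800000) = -9.728000
  f'(0.800000) = 2.320000
  x_1 = 0.800000 - (-9.728000)/2.320000 = 4.993103
Iteration 2:
  f(4.993103) = 186.249179
  f'(4.993103) = 108.738074
  x_2 = 4.993103 - 186.249179/108.738074 = 3.280279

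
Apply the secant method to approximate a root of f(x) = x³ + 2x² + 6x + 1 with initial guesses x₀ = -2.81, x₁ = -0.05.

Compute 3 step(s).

f(x) = x³ + 2x² + 6x + 1
x₀ = -2.81, x₁ = -0.05

Secant formula: x_{n+1} = x_n - f(x_n)(x_n - x_{n-1})/(f(x_n) - f(x_{n-1}))

Iteration 1:
  f(-2.810000) = -22.255841
  f(-0.050000) = 0.704875
  x_2 = -0.050000 - 0.704875×(-0.050000 - (-2.810000))/(0.704875 - (-22.255841))
       = -0.134730
Iteration 2:
  f(-0.050000) = 0.704875
  f(-0.134730) = 0.225480
  x_3 = -0.134730 - 0.225480×(-0.134730 - (-0.050000))/(0.225480 - 0.704875)
       = -0.174582
Iteration 3:
  f(-0.134730) = 0.225480
  f(-0.174582) = 0.008146
  x_4 = -0.174582 - 0.008146×(-0.174582 - (-0.134730))/(0.008146 - 0.225480)
       = -0.176075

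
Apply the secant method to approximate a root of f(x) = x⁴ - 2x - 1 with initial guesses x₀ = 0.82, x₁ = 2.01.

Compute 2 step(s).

f(x) = x⁴ - 2x - 1
x₀ = 0.82, x₁ = 2.01

Secant formula: x_{n+1} = x_n - f(x_n)(x_n - x_{n-1})/(f(x_n) - f(x_{n-1}))

Iteration 1:
  f(0.820000) = -2.187878
  f(2.010000) = 11.302408
  x_2 = 2.010000 - 11.302408×(2.010000 - 0.820000)/(11.302408 - (-2.187878))
       = 1.012996
Iteration 2:
  f(2.010000) = 11.302408
  f(1.012996) = -1.972985
  x_3 = 1.012996 - (-1.972985)×(1.012996 - 2.010000)/(-1.972985 - 11.302408)
       = 1.161171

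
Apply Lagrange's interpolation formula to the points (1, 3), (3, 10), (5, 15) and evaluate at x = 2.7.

Lagrange interpolation formula:
P(x) = Σ yᵢ × Lᵢ(x)
where Lᵢ(x) = Π_{j≠i} (x - xⱼ)/(xᵢ - xⱼ)

L_0(2.7) = (2.7 - 3)/(1 - 3) × (2.7 - 5)/(1 - 5) = 0.086250
L_1(2.7) = (2.7 - 1)/(3 - 1) × (2.7 - 5)/(3 - 5) = 0.977500
L_2(2.7) = (2.7 - 1)/(5 - 1) × (2.7 - 3)/(5 - 3) = -0.063750

P(2.7) = 3×L_0(2.7) + 10×L_1(2.7) + 15×L_2(2.7)
P(2.7) = 9.077500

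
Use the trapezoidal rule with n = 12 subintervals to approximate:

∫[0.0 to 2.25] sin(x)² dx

f(x) = sin(x)²
a = 0.0, b = 2.25, n = 12
h = (b - a)/n = 0.187500

Trapezoidal rule: (h/2)[f(x₀) + 2f(x₁) + 2f(x₂) + ... + f(xₙ)]

x_0 = 0.0000, f(x_0) = 0.000000, coefficient = 1
x_1 = 0.1875, f(x_1) = 0.034746, coefficient = 2
x_2 = 0.3750, f(x_2) = 0.134156, coefficient = 2
x_3 = 0.5625, f(x_3) = 0.284412, coefficient = 2
x_4 = 0.7500, f(x_4) = 0.464631, coefficient = 2
x_5 = 0.9375, f(x_5) = 0.649767, coefficient = 2
x_6 = 1.1250, f(x_6) = 0.814087, coefficient = 2
x_7 = 1.3125, f(x_7) = 0.934754, coefficient = 2
x_8 = 1.5000, f(x_8) = 0.994996, coefficient = 2
x_9 = 1.6875, f(x_9) = 0.986442, coefficient = 2
x_10 = 1.8750, f(x_10) = 0.910280, coefficient = 2
x_11 = 2.0625, f(x_11) = 0.777095, coefficient = 2
x_12 = 2.2500, f(x_12) = 0.605398, coefficient = 1

I ≈ (0.187500/2) × 14.576127 = 1.366512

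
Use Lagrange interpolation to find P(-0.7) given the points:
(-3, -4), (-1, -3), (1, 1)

Lagrange interpolation formula:
P(x) = Σ yᵢ × Lᵢ(x)
where Lᵢ(x) = Π_{j≠i} (x - xⱼ)/(xᵢ - xⱼ)

L_0(-0.7) = (-0.7 - (-1))/(-3 - (-1)) × (-0.7 - 1)/(-3 - 1) = -0.063750
L_1(-0.7) = (-0.7 - (-3))/(-1 - (-3)) × (-0.7 - 1)/(-1 - 1) = 0.977500
L_2(-0.7) = (-0.7 - (-3))/(1 - (-3)) × (-0.7 - (-1))/(1 - (-1)) = 0.086250

P(-0.7) = (-4)×L_0(-0.7) + (-3)×L_1(-0.7) + 1×L_2(-0.7)
P(-0.7) = -2.591250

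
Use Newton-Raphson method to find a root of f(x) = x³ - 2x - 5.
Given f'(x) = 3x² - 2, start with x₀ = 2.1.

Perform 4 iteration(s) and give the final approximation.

f(x) = x³ - 2x - 5
f'(x) = 3x² - 2
x₀ = 2.1

Newton-Raphson formula: x_{n+1} = x_n - f(x_n)/f'(x_n)

Iteration 1:
  f(2.100000) = 0.061000
  f'(2.100000) = 11.230000
  x_1 = 2.100000 - 0.061000/11.230000 = 2.094568
Iteration 2:
  f(2.094568) = 0.000186
  f'(2.094568) = 11.161647
  x_2 = 2.094568 - 0.000186/11.161647 = 2.094551
Iteration 3:
  f(2.094551) = 0.000000
  f'(2.094551) = 11.161438
  x_3 = 2.094551 - 0.000000/11.161438 = 2.094551
Iteration 4:
  f(2.094551) = 0.000000
  f'(2.094551) = 11.161438
  x_4 = 2.094551 - 0.000000/11.161438 = 2.094551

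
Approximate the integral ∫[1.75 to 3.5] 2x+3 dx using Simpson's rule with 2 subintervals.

f(x) = 2x+3
a = 1.75, b = 3.5, n = 2
h = (b - a)/n = 0.875000

Simpson's rule: (h/3)[f(x₀) + 4f(x₁) + 2f(x₂) + ... + f(xₙ)]

x_0 = 1.7500, f(x_0) = 6.500000, coefficient = 1
x_1 = 2.6250, f(x_1) = 8.250000, coefficient = 4
x_2 = 3.5000, f(x_2) = 10.000000, coefficient = 1

I ≈ (0.875000/3) × 49.500000 = 14.437500
Exact value: 14.437500
Error: 0.000000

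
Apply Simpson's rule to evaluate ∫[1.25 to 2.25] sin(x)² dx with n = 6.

f(x) = sin(x)²
a = 1.25, b = 2.25, n = 6
h = (b - a)/n = 0.166667

Simpson's rule: (h/3)[f(x₀) + 4f(x₁) + 2f(x₂) + ... + f(xₙ)]

x_0 = 1.2500, f(x_0) = 0.900572, coefficient = 1
x_1 = 1.4167, f(x_1) = 0.976432, coefficient = 4
x_2 = 1.5833, f(x_2) = 0.999843, coefficient = 2
x_3 = 1.7500, f(x_3) = 0.968228, coefficient = 4
x_4 = 1.9167, f(x_4) = 0.885068, coefficient = 2
x_5 = 2.0833, f(x_5) = 0.759518, coefficient = 4
x_6 = 2.2500, f(x_6) = 0.605398, coefficient = 1

I ≈ (0.166667/3) × 16.092503 = 0.894028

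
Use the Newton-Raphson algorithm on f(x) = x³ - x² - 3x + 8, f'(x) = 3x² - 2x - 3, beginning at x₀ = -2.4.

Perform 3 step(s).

f(x) = x³ - x² - 3x + 8
f'(x) = 3x² - 2x - 3
x₀ = -2.4

Newton-Raphson formula: x_{n+1} = x_n - f(x_n)/f'(x_n)

Iteration 1:
  f(-2.400000) = -4.384000
  f'(-2.400000) = 19.080000
  x_1 = -2.400000 - (-4.384000)/19.080000 = -2.170231
Iteration 2:
  f(-2.170231) = -0.420780
  f'(-2.170231) = 15.470164
  x_2 = -2.170231 - (-0.420780)/15.470164 = -2.143031
Iteration 3:
  f(-2.143031) = -0.005536
  f'(-2.143031) = 15.063810
  x_3 = -2.143031 - (-0.005536)/15.063810 = -2.142664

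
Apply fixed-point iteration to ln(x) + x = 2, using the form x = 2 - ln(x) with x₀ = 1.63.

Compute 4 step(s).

Equation: ln(x) + x = 2
Fixed-point form: x = 2 - ln(x)
x₀ = 1.63

x_1 = g(1.630000) = 1.511420
x_2 = g(1.511420) = 1.586950
x_3 = g(1.586950) = 1.538186
x_4 = g(1.538186) = 1.569396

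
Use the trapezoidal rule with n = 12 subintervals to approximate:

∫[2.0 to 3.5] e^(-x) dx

f(x) = e^(-x)
a = 2.0, b = 3.5, n = 12
h = (b - a)/n = 0.125000

Trapezoidal rule: (h/2)[f(x₀) + 2f(x₁) + 2f(x₂) + ... + f(xₙ)]

x_0 = 2.0000, f(x_0) = 0.135335, coefficient = 1
x_1 = 2.1250, f(x_1) = 0.119433, coefficient = 2
x_2 = 2.2500, f(x_2) = 0.105399, coefficient = 2
x_3 = 2.3750, f(x_3) = 0.093014, coefficient = 2
x_4 = 2.5000, f(x_4) = 0.082085, coefficient = 2
x_5 = 2.6250, f(x_5) = 0.072440, coefficient = 2
x_6 = 2.7500, f(x_6) = 0.063928, coefficient = 2
x_7 = 2.8750, f(x_7) = 0.056416, coefficient = 2
x_8 = 3.0000, f(x_8) = 0.049787, coefficient = 2
x_9 = 3.1250, f(x_9) = 0.043937, coefficient = 2
x_10 = 3.2500, f(x_10) = 0.038774, coefficient = 2
x_11 = 3.3750, f(x_11) = 0.034218, coefficient = 2
x_12 = 3.5000, f(x_12) = 0.030197, coefficient = 1

I ≈ (0.125000/2) × 1.684396 = 0.105275
Exact value: 0.105138
Error: 0.000137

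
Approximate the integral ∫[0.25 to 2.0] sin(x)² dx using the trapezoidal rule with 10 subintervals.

f(x) = sin(x)²
a = 0.25, b = 2.0, n = 10
h = (b - a)/n = 0.175000

Trapezoidal rule: (h/2)[f(x₀) + 2f(x₁) + 2f(x₂) + ... + f(xₙ)]

x_0 = 0.2500, f(x_0) = 0.061209, coefficient = 1
x_1 = 0.4250, f(x_1) = 0.170008, coefficient = 2
x_2 = 0.6000, f(x_2) = 0.318821, coefficient = 2
x_3 = 0.7750, f(x_3) = 0.489603, coefficient = 2
x_4 = 0.9500, f(x_4) = 0.661645, coefficient = 2
x_5 = 1.1250, f(x_5) = 0.814087, coefficient = 2
x_6 = 1.3000, f(x_6) = 0.928444, coefficient = 2
x_7 = 1.4750, f(x_7) = 0.990851, coefficient = 2
x_8 = 1.6500, f(x_8) = 0.993740, coefficient = 2
x_9 = 1.8250, f(x_9) = 0.936760, coefficient = 2
x_10 = 2.0000, f(x_10) = 0.826822, coefficient = 1

I ≈ (0.175000/2) × 13.495950 = 1.180896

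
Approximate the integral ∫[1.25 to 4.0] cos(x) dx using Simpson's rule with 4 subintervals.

f(x) = cos(x)
a = 1.25, b = 4.0, n = 4
h = (b - a)/n = 0.687500

Simpson's rule: (h/3)[f(x₀) + 4f(x₁) + 2f(x₂) + ... + f(xₙ)]

x_0 = 1.2500, f(x_0) = 0.315322, coefficient = 1
x_1 = 1.9375, f(x_1) = -0.358540, coefficient = 4
x_2 = 2.6250, f(x_2) = -0.869507, coefficient = 2
x_3 = 3.3125, f(x_3) = -0.985431, coefficient = 4
x_4 = 4.0000, f(x_4) = -0.653644, coefficient = 1

I ≈ (0.687500/3) × -7.453220 = -1.708030
Exact value: -1.705787
Error: 0.002242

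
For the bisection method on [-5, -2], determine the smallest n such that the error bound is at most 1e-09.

We need (b-a)/2^n ≤ 1e-09
(-2 - (-5))/2^n ≤ 1e-09
3/2^n ≤ 1e-09
2^n ≥ 3000000000
n ≥ log₂(3000000000) = 31.48
n ≥ 32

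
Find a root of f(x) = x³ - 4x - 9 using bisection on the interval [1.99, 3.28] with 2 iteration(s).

f(x) = x³ - 4x - 9
Initial interval: [1.99, 3.28]

Iteration 1:
  c_1 = (1.990000 + 3.280000)/2 = 2.635000
  f(c_1) = f(2.635000) = -1.244602
  f(a) × f(c) ≥ 0, new interval: [2.635000, 3.280000]
Iteration 2:
  c_2 = (2.635000 + 3.280000)/2 = 2.957500
  f(c_2) = f(2.957500) = 5.038679
  f(a) × f(c) < 0, new interval: [2.635000, 2.957500]

After 2 iteration(s), the approximation is c_2 = 2.957500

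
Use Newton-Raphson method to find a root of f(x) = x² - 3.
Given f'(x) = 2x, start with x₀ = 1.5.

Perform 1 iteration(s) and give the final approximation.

f(x) = x² - 3
f'(x) = 2x
x₀ = 1.5

Newton-Raphson formula: x_{n+1} = x_n - f(x_n)/f'(x_n)

Iteration 1:
  f(1.500000) = -0.750000
  f'(1.500000) = 3.000000
  x_1 = 1.500000 - (-0.750000)/3.000000 = 1.750000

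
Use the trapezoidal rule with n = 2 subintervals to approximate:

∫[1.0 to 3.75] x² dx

f(x) = x²
a = 1.0, b = 3.75, n = 2
h = (b - a)/n = 1.375000

Trapezoidal rule: (h/2)[f(x₀) + 2f(x₁) + 2f(x₂) + ... + f(xₙ)]

x_0 = 1.0000, f(x_0) = 1.000000, coefficient = 1
x_1 = 2.3750, f(x_1) = 5.640625, coefficient = 2
x_2 = 3.7500, f(x_2) = 14.062500, coefficient = 1

I ≈ (1.375000/2) × 26.343750 = 18.111328
Exact value: 17.244792
Error: 0.866536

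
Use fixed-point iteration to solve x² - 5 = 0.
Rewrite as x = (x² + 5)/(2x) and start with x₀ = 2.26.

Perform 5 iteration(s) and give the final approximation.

Equation: x² - 5 = 0
Fixed-point form: x = (x² + 5)/(2x)
x₀ = 2.26

x_1 = g(2.260000) = 2.236195
x_2 = g(2.236195) = 2.236068
x_3 = g(2.236068) = 2.236068
x_4 = g(2.236068) = 2.236068
x_5 = g(2.236068) = 2.236068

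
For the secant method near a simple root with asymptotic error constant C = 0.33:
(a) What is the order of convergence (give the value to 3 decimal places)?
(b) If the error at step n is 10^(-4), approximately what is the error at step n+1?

(a) Secant method has superlinear convergence with order φ = (1+√5)/2 ≈ 1.618.
    This means |e_{n+1}| ≈ C|e_n|^1.618.

(b) With |e_n| = 10^(-4) and C = 0.33:
    |e_{n+1}| ≈ 0.33 × (10^(-4))^1.618 = 0.33 × 10^(-6.47)

(a) ≈ 1.618 (golden ratio); (b) |e_{n+1}| ≈ 1.113e-07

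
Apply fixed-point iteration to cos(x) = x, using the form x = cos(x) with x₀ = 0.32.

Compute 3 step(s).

Equation: cos(x) = x
Fixed-point form: x = cos(x)
x₀ = 0.32

x_1 = g(0.320000) = 0.949235
x_2 = g(0.949235) = 0.582305
x_3 = g(0.582305) = 0.835197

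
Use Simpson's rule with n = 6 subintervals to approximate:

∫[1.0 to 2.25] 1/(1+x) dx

f(x) = 1/(1+x)
a = 1.0, b = 2.25, n = 6
h = (b - a)/n = 0.208333

Simpson's rule: (h/3)[f(x₀) + 4f(x₁) + 2f(x₂) + ... + f(xₙ)]

x_0 = 1.0000, f(x_0) = 0.500000, coefficient = 1
x_1 = 1.2083, f(x_1) = 0.452830, coefficient = 4
x_2 = 1.4167, f(x_2) = 0.413793, coefficient = 2
x_3 = 1.6250, f(x_3) = 0.380952, coefficient = 4
x_4 = 1.8333, f(x_4) = 0.352941, coefficient = 2
x_5 = 2.0417, f(x_5) = 0.328767, coefficient = 4
x_6 = 2.2500, f(x_6) = 0.307692, coefficient = 1

I ≈ (0.208333/3) × 6.991360 = 0.485511
Exact value: 0.485508
Error: 0.000003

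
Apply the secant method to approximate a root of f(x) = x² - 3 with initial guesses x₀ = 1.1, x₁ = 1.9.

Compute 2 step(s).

f(x) = x² - 3
x₀ = 1.1, x₁ = 1.9

Secant formula: x_{n+1} = x_n - f(x_n)(x_n - x_{n-1})/(f(x_n) - f(x_{n-1}))

Iteration 1:
  f(1.100000) = -1.790000
  f(1.900000) = 0.610000
  x_2 = 1.900000 - 0.610000×(1.900000 - 1.100000)/(0.610000 - (-1.790000))
       = 1.696667
Iteration 2:
  f(1.900000) = 0.610000
  f(1.696667) = -0.121322
  x_3 = 1.696667 - (-0.121322)×(1.696667 - 1.900000)/(-0.121322 - 0.610000)
       = 1.730399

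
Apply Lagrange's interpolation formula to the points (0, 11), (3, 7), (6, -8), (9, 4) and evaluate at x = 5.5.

Lagrange interpolation formula:
P(x) = Σ yᵢ × Lᵢ(x)
where Lᵢ(x) = Π_{j≠i} (x - xⱼ)/(xᵢ - xⱼ)

L_0(5.5) = (5.5 - 3)/(0 - 3) × (5.5 - 6)/(0 - 6) × (5.5 - 9)/(0 - 9) = -0.027006
L_1(5.5) = (5.5 - 0)/(3 - 0) × (5.5 - 6)/(3 - 6) × (5.5 - 9)/(3 - 9) = 0.178241
L_2(5.5) = (5.5 - 0)/(6 - 0) × (5.5 - 3)/(6 - 3) × (5.5 - 9)/(6 - 9) = 0.891204
L_3(5.5) = (5.5 - 0)/(9 - 0) × (5.5 - 3)/(9 - 3) × (5.5 - 6)/(9 - 6) = -0.042438

P(5.5) = 11×L_0(5.5) + 7×L_1(5.5) + (-8)×L_2(5.5) + 4×L_3(5.5)
P(5.5) = -6.348765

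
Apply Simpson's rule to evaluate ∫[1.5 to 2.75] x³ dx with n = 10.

f(x) = x³
a = 1.5, b = 2.75, n = 10
h = (b - a)/n = 0.125000

Simpson's rule: (h/3)[f(x₀) + 4f(x₁) + 2f(x₂) + ... + f(xₙ)]

x_0 = 1.5000, f(x_0) = 3.375000, coefficient = 1
x_1 = 1.6250, f(x_1) = 4.291016, coefficient = 4
x_2 = 1.7500, f(x_2) = 5.359375, coefficient = 2
x_3 = 1.8750, f(x_3) = 6.591797, coefficient = 4
x_4 = 2.0000, f(x_4) = 8.000000, coefficient = 2
x_5 = 2.1250, f(x_5) = 9.595703, coefficient = 4
x_6 = 2.2500, f(x_6) = 11.390625, coefficient = 2
x_7 = 2.3750, f(x_7) = 13.396484, coefficient = 4
x_8 = 2.5000, f(x_8) = 15.625000, coefficient = 2
x_9 = 2.6250, f(x_9) = 18.087891, coefficient = 4
x_10 = 2.7500, f(x_10) = 20.796875, coefficient = 1

I ≈ (0.125000/3) × 312.773438 = 13.032227
Exact value: 13.032227
Error: 0.000000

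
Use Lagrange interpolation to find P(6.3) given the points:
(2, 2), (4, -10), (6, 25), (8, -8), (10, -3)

Lagrange interpolation formula:
P(x) = Σ yᵢ × Lᵢ(x)
where Lᵢ(x) = Π_{j≠i} (x - xⱼ)/(xᵢ - xⱼ)

L_0(6.3) = (6.3 - 4)/(2 - 4) × (6.3 - 6)/(2 - 6) × (6.3 - 8)/(2 - 8) × (6.3 - 10)/(2 - 10) = 0.011302
L_1(6.3) = (6.3 - 2)/(4 - 2) × (6.3 - 6)/(4 - 6) × (6.3 - 8)/(4 - 8) × (6.3 - 10)/(4 - 10) = -0.084522
L_2(6.3) = (6.3 - 2)/(6 - 2) × (6.3 - 4)/(6 - 4) × (6.3 - 8)/(6 - 8) × (6.3 - 10)/(6 - 10) = 0.972002
L_3(6.3) = (6.3 - 2)/(8 - 2) × (6.3 - 4)/(8 - 4) × (6.3 - 6)/(8 - 6) × (6.3 - 10)/(8 - 10) = 0.114353
L_4(6.3) = (6.3 - 2)/(10 - 2) × (6.3 - 4)/(10 - 4) × (6.3 - 6)/(10 - 6) × (6.3 - 8)/(10 - 8) = -0.013135

P(6.3) = 2×L_0(6.3) + (-10)×L_1(6.3) + 25×L_2(6.3) + (-8)×L_3(6.3) + (-3)×L_4(6.3)
P(6.3) = 24.292443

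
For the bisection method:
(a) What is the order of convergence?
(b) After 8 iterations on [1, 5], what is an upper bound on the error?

(a) Bisection has linear (order 1) convergence; the error is halved each step.

(b) Error bound = (b-a)/2^n = (5 - 1)/2^{8}
    = 4/2^{8}

(a) 1 (linear); (b) error ≤ 1.56e-02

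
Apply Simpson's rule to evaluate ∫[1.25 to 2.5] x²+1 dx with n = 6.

f(x) = x²+1
a = 1.25, b = 2.5, n = 6
h = (b - a)/n = 0.208333

Simpson's rule: (h/3)[f(x₀) + 4f(x₁) + 2f(x₂) + ... + f(xₙ)]

x_0 = 1.2500, f(x_0) = 2.562500, coefficient = 1
x_1 = 1.4583, f(x_1) = 3.126736, coefficient = 4
x_2 = 1.6667, f(x_2) = 3.777778, coefficient = 2
x_3 = 1.8750, f(x_3) = 4.515625, coefficient = 4
x_4 = 2.0833, f(x_4) = 5.340278, coefficient = 2
x_5 = 2.2917, f(x_5) = 6.251736, coefficient = 4
x_6 = 2.5000, f(x_6) = 7.250000, coefficient = 1

I ≈ (0.208333/3) × 83.625000 = 5.807292
Exact value: 5.807292
Error: 0.000000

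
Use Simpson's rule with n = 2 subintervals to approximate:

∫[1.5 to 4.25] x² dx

f(x) = x²
a = 1.5, b = 4.25, n = 2
h = (b - a)/n = 1.375000

Simpson's rule: (h/3)[f(x₀) + 4f(x₁) + 2f(x₂) + ... + f(xₙ)]

x_0 = 1.5000, f(x_0) = 2.250000, coefficient = 1
x_1 = 2.8750, f(x_1) = 8.265625, coefficient = 4
x_2 = 4.2500, f(x_2) = 18.062500, coefficient = 1

I ≈ (1.375000/3) × 53.375000 = 24.463542
Exact value: 24.463542
Error: 0.000000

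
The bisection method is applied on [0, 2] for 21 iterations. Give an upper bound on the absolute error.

Bisection error bound: |error| ≤ (b-a)/2^n
|error| ≤ (2 - 0)/2^21 = 2/2^21
|error| ≤ 0.0000009537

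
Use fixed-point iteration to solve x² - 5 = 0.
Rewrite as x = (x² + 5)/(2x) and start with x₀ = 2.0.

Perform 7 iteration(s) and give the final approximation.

Equation: x² - 5 = 0
Fixed-point form: x = (x² + 5)/(2x)
x₀ = 2.0

x_1 = g(2.000000) = 2.250000
x_2 = g(2.250000) = 2.236111
x_3 = g(2.236111) = 2.236068
x_4 = g(2.236068) = 2.236068
x_5 = g(2.236068) = 2.236068
x_6 = g(2.236068) = 2.236068
x_7 = g(2.236068) = 2.236068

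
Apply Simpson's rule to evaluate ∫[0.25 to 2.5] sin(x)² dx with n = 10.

f(x) = sin(x)²
a = 0.25, b = 2.5, n = 10
h = (b - a)/n = 0.225000

Simpson's rule: (h/3)[f(x₀) + 4f(x₁) + 2f(x₂) + ... + f(xₙ)]

x_0 = 0.2500, f(x_0) = 0.061209, coefficient = 1
x_1 = 0.4750, f(x_1) = 0.209158, coefficient = 4
x_2 = 0.7000, f(x_2) = 0.415016, coefficient = 2
x_3 = 0.9250, f(x_3) = 0.637795, coefficient = 4
x_4 = 1.1500, f(x_4) = 0.833138, coefficient = 2
x_5 = 1.3750, f(x_5) = 0.962151, coefficient = 4
x_6 = 1.6000, f(x_6) = 0.999147, coefficient = 2
x_7 = 1.8250, f(x_7) = 0.936760, coefficient = 4
x_8 = 2.0500, f(x_8) = 0.787412, coefficient = 2
x_9 = 2.2750, f(x_9) = 0.580838, coefficient = 4
x_10 = 2.5000, f(x_10) = 0.358169, coefficient = 1

I ≈ (0.225000/3) × 19.795619 = 1.484671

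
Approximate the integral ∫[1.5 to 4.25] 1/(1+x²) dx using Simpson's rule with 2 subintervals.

f(x) = 1/(1+x²)
a = 1.5, b = 4.25, n = 2
h = (b - a)/n = 1.375000

Simpson's rule: (h/3)[f(x₀) + 4f(x₁) + 2f(x₂) + ... + f(xₙ)]

x_0 = 1.5000, f(x_0) = 0.307692, coefficient = 1
x_1 = 2.8750, f(x_1) = 0.107926, coefficient = 4
x_2 = 4.2500, f(x_2) = 0.052459, coefficient = 1

I ≈ (1.375000/3) × 0.791855 = 0.362933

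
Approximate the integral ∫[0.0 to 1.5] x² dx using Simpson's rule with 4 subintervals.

f(x) = x²
a = 0.0, b = 1.5, n = 4
h = (b - a)/n = 0.375000

Simpson's rule: (h/3)[f(x₀) + 4f(x₁) + 2f(x₂) + ... + f(xₙ)]

x_0 = 0.0000, f(x_0) = 0.000000, coefficient = 1
x_1 = 0.3750, f(x_1) = 0.140625, coefficient = 4
x_2 = 0.7500, f(x_2) = 0.562500, coefficient = 2
x_3 = 1.1250, f(x_3) = 1.265625, coefficient = 4
x_4 = 1.5000, f(x_4) = 2.250000, coefficient = 1

I ≈ (0.375000/3) × 9.000000 = 1.125000
Exact value: 1.125000
Error: 0.000000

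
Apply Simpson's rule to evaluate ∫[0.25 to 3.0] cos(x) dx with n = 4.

f(x) = cos(x)
a = 0.25, b = 3.0, n = 4
h = (b - a)/n = 0.687500

Simpson's rule: (h/3)[f(x₀) + 4f(x₁) + 2f(x₂) + ... + f(xₙ)]

x_0 = 0.2500, f(x_0) = 0.968912, coefficient = 1
x_1 = 0.9375, f(x_1) = 0.591805, coefficient = 4
x_2 = 1.6250, f(x_2) = -0.054177, coefficient = 2
x_3 = 2.3125, f(x_3) = -0.675545, coefficient = 4
x_4 = 3.0000, f(x_4) = -0.989992, coefficient = 1

I ≈ (0.687500/3) × -0.464394 = -0.106424
Exact value: -0.106284
Error: 0.000140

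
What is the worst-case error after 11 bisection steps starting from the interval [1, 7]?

Bisection error bound: |error| ≤ (b-a)/2^n
|error| ≤ (7 - 1)/2^11 = 6/2^11
|error| ≤ 0.0029296875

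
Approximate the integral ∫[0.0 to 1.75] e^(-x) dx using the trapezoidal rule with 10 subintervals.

f(x) = e^(-x)
a = 0.0, b = 1.75, n = 10
h = (b - a)/n = 0.175000

Trapezoidal rule: (h/2)[f(x₀) + 2f(x₁) + 2f(x₂) + ... + f(xₙ)]

x_0 = 0.0000, f(x_0) = 1.000000, coefficient = 1
x_1 = 0.1750, f(x_1) = 0.839457, coefficient = 2
x_2 = 0.3500, f(x_2) = 0.704688, coefficient = 2
x_3 = 0.5250, f(x_3) = 0.591555, coefficient = 2
x_4 = 0.7000, f(x_4) = 0.496585, coefficient = 2
x_5 = 0.8750, f(x_5) = 0.416862, coefficient = 2
x_6 = 1.0500, f(x_6) = 0.349938, coefficient = 2
x_7 = 1.2250, f(x_7) = 0.293758, coefficient = 2
x_8 = 1.4000, f(x_8) = 0.246597, coefficient = 2
x_9 = 1.5750, f(x_9) = 0.207008, coefficient = 2
x_10 = 1.7500, f(x_10) = 0.173774, coefficient = 1

I ≈ (0.175000/2) × 9.466669 = 0.828334
Exact value: 0.826226
Error: 0.002108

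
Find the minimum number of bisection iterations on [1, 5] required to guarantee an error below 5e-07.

We need (b-a)/2^n ≤ 5e-07
(5 - 1)/2^n ≤ 5e-07
4/2^n ≤ 5e-07
2^n ≥ 8000000
n ≥ log₂(8000000) = 22.93
n ≥ 23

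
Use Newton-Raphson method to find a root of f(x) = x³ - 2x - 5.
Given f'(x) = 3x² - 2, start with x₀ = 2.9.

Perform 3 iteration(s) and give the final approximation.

f(x) = x³ - 2x - 5
f'(x) = 3x² - 2
x₀ = 2.9

Newton-Raphson formula: x_{n+1} = x_n - f(x_n)/f'(x_n)

Iteration 1:
  f(2.900000) = 13.589000
  f'(2.900000) = 23.230000
  x_1 = 2.900000 - 13.589000/23.230000 = 2.315024
Iteration 2:
  f(2.315024) = 2.776939
  f'(2.315024) = 14.078004
  x_2 = 2.315024 - 2.776939/14.078004 = 2.117770
Iteration 3:
  f(2.117770) = 0.262551
  f'(2.117770) = 11.454848
  x_3 = 2.117770 - 0.262551/11.454848 = 2.094849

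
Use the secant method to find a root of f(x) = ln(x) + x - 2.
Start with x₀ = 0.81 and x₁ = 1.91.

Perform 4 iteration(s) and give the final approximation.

f(x) = ln(x) + x - 2
x₀ = 0.81, x₁ = 1.91

Secant formula: x_{n+1} = x_n - f(x_n)(x_n - x_{n-1})/(f(x_n) - f(x_{n-1}))

Iteration 1:
  f(0.810000) = -1.400721
  f(1.910000) = 0.557103
  x_2 = 1.910000 - 0.557103×(1.910000 - 0.810000)/(0.557103 - (-1.400721))
       = 1.596993
Iteration 2:
  f(1.910000) = 0.557103
  f(1.596993) = 0.065115
  x_3 = 1.596993 - 0.065115×(1.596993 - 1.910000)/(0.065115 - 0.557103)
       = 1.555566
Iteration 3:
  f(1.596993) = 0.065115
  f(1.555566) = -0.002595
  x_4 = 1.555566 - (-0.002595)×(1.555566 - 1.596993)/(-0.002595 - 0.065115)
       = 1.557153
Iteration 4:
  f(1.555566) = -0.002595
  f(1.557153) = 0.000013
  x_5 = 1.557153 - 0.000013×(1.557153 - 1.555566)/(0.000013 - (-0.002595))
       = 1.557146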